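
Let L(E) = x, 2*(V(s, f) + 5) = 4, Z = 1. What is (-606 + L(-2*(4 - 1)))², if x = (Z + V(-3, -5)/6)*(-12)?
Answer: 374544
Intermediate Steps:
V(s, f) = -3 (V(s, f) = -5 + (½)*4 = -5 + 2 = -3)
x = -6 (x = (1 - 3/6)*(-12) = (1 + (⅙)*(-3))*(-12) = (1 - ½)*(-12) = (½)*(-12) = -6)
L(E) = -6
(-606 + L(-2*(4 - 1)))² = (-606 - 6)² = (-612)² = 374544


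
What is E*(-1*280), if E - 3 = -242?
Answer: 66920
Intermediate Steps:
E = -239 (E = 3 - 242 = -239)
E*(-1*280) = -(-239)*280 = -239*(-280) = 66920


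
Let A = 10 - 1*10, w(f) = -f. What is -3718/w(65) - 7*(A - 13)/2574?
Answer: 56663/990 ≈ 57.235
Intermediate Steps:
A = 0 (A = 10 - 10 = 0)
-3718/w(65) - 7*(A - 13)/2574 = -3718/((-1*65)) - 7*(0 - 13)/2574 = -3718/(-65) - 7*(-13)*(1/2574) = -3718*(-1/65) + 91*(1/2574) = 286/5 + 7/198 = 56663/990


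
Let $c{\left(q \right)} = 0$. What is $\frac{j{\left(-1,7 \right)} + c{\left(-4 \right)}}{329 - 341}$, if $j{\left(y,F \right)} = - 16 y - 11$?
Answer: $- \frac{5}{12} \approx -0.41667$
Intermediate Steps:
$j{\left(y,F \right)} = -11 - 16 y$
$\frac{j{\left(-1,7 \right)} + c{\left(-4 \right)}}{329 - 341} = \frac{\left(-11 - -16\right) + 0}{329 - 341} = \frac{\left(-11 + 16\right) + 0}{-12} = \left(5 + 0\right) \left(- \frac{1}{12}\right) = 5 \left(- \frac{1}{12}\right) = - \frac{5}{12}$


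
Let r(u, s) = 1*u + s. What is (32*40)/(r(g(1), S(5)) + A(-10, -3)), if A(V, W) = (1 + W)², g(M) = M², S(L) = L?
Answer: 128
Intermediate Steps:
r(u, s) = s + u (r(u, s) = u + s = s + u)
(32*40)/(r(g(1), S(5)) + A(-10, -3)) = (32*40)/((5 + 1²) + (1 - 3)²) = 1280/((5 + 1) + (-2)²) = 1280/(6 + 4) = 1280/10 = 1280*(⅒) = 128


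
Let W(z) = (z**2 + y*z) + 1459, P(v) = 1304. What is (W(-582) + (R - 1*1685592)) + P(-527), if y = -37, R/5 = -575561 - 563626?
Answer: -7018506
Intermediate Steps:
R = -5695935 (R = 5*(-575561 - 563626) = 5*(-1139187) = -5695935)
W(z) = 1459 + z**2 - 37*z (W(z) = (z**2 - 37*z) + 1459 = 1459 + z**2 - 37*z)
(W(-582) + (R - 1*1685592)) + P(-527) = ((1459 + (-582)**2 - 37*(-582)) + (-5695935 - 1*1685592)) + 1304 = ((1459 + 338724 + 21534) + (-5695935 - 1685592)) + 1304 = (361717 - 7381527) + 1304 = -7019810 + 1304 = -7018506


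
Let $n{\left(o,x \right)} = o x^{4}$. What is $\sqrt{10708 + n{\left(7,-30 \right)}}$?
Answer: $242 \sqrt{97} \approx 2383.4$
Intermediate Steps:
$\sqrt{10708 + n{\left(7,-30 \right)}} = \sqrt{10708 + 7 \left(-30\right)^{4}} = \sqrt{10708 + 7 \cdot 810000} = \sqrt{10708 + 5670000} = \sqrt{5680708} = 242 \sqrt{97}$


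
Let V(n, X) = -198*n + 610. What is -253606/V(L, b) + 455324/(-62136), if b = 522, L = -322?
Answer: -5633180875/499930722 ≈ -11.268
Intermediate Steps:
V(n, X) = 610 - 198*n
-253606/V(L, b) + 455324/(-62136) = -253606/(610 - 198*(-322)) + 455324/(-62136) = -253606/(610 + 63756) + 455324*(-1/62136) = -253606/64366 - 113831/15534 = -253606*1/64366 - 113831/15534 = -126803/32183 - 113831/15534 = -5633180875/499930722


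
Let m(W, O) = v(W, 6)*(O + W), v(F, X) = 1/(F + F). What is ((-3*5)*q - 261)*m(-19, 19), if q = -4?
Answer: 0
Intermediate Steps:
v(F, X) = 1/(2*F)
m(W, O) = (O + W)/(2*W) (m(W, O) = (1/(2*W))*(O + W) = (O + W)/(2*W))
((-3*5)*q - 261)*m(-19, 19) = (-3*5*(-4) - 261)*((½)*(19 - 19)/(-19)) = (-15*(-4) - 261)*((½)*(-1/19)*0) = (60 - 261)*0 = -201*0 = 0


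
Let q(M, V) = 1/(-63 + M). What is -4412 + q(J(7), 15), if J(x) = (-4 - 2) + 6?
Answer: -277957/63 ≈ -4412.0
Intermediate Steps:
J(x) = 0 (J(x) = -6 + 6 = 0)
-4412 + q(J(7), 15) = -4412 + 1/(-63 + 0) = -4412 + 1/(-63) = -4412 - 1/63 = -277957/63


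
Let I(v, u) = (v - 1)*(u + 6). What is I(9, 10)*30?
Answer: 3840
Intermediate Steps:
I(v, u) = (-1 + v)*(6 + u)
I(9, 10)*30 = (-6 - 1*10 + 6*9 + 10*9)*30 = (-6 - 10 + 54 + 90)*30 = 128*30 = 3840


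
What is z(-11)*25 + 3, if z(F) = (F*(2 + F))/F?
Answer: -222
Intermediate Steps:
z(F) = 2 + F
z(-11)*25 + 3 = (2 - 11)*25 + 3 = -9*25 + 3 = -225 + 3 = -222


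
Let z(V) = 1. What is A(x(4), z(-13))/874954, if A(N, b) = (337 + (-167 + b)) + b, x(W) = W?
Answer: 86/437477 ≈ 0.00019658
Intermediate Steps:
A(N, b) = 170 + 2*b (A(N, b) = (170 + b) + b = 170 + 2*b)
A(x(4), z(-13))/874954 = (170 + 2*1)/874954 = (170 + 2)*(1/874954) = 172*(1/874954) = 86/437477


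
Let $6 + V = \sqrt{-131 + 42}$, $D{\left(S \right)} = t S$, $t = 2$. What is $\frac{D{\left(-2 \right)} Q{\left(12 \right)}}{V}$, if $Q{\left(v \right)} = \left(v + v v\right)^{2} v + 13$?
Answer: $\frac{1401816}{25} + \frac{233636 i \sqrt{89}}{25} \approx 56073.0 + 88165.0 i$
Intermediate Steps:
$D{\left(S \right)} = 2 S$
$V = -6 + i \sqrt{89}$ ($V = -6 + \sqrt{-131 + 42} = -6 + \sqrt{-89} = -6 + i \sqrt{89} \approx -6.0 + 9.434 i$)
$Q{\left(v \right)} = 13 + v \left(v + v^{2}\right)^{2}$ ($Q{\left(v \right)} = \left(v + v^{2}\right)^{2} v + 13 = v \left(v + v^{2}\right)^{2} + 13 = 13 + v \left(v + v^{2}\right)^{2}$)
$\frac{D{\left(-2 \right)} Q{\left(12 \right)}}{V} = \frac{2 \left(-2\right) \left(13 + 12^{3} \left(1 + 12\right)^{2}\right)}{-6 + i \sqrt{89}} = \frac{\left(-4\right) \left(13 + 1728 \cdot 13^{2}\right)}{-6 + i \sqrt{89}} = \frac{\left(-4\right) \left(13 + 1728 \cdot 169\right)}{-6 + i \sqrt{89}} = \frac{\left(-4\right) \left(13 + 292032\right)}{-6 + i \sqrt{89}} = \frac{\left(-4\right) 292045}{-6 + i \sqrt{89}} = - \frac{1168180}{-6 + i \sqrt{89}}$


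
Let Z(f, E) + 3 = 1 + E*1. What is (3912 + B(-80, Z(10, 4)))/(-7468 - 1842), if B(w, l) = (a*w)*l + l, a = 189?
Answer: 13163/4655 ≈ 2.8277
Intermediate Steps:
Z(f, E) = -2 + E (Z(f, E) = -3 + (1 + E*1) = -3 + (1 + E) = -2 + E)
B(w, l) = l + 189*l*w (B(w, l) = (189*w)*l + l = 189*l*w + l = l + 189*l*w)
(3912 + B(-80, Z(10, 4)))/(-7468 - 1842) = (3912 + (-2 + 4)*(1 + 189*(-80)))/(-7468 - 1842) = (3912 + 2*(1 - 15120))/(-9310) = (3912 + 2*(-15119))*(-1/9310) = (3912 - 30238)*(-1/9310) = -26326*(-1/9310) = 13163/4655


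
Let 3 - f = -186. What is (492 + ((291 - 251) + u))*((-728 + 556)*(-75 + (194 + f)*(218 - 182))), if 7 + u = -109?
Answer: -981192576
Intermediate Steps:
f = 189 (f = 3 - 1*(-186) = 3 + 186 = 189)
u = -116 (u = -7 - 109 = -116)
(492 + ((291 - 251) + u))*((-728 + 556)*(-75 + (194 + f)*(218 - 182))) = (492 + ((291 - 251) - 116))*((-728 + 556)*(-75 + (194 + 189)*(218 - 182))) = (492 + (40 - 116))*(-172*(-75 + 383*36)) = (492 - 76)*(-172*(-75 + 13788)) = 416*(-172*13713) = 416*(-2358636) = -981192576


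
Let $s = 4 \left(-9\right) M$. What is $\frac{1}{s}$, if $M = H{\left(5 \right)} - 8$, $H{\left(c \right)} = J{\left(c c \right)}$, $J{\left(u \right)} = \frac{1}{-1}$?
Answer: $\frac{1}{324} \approx 0.0030864$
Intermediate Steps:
$J{\left(u \right)} = -1$
$H{\left(c \right)} = -1$
$M = -9$ ($M = -1 - 8 = -9$)
$s = 324$ ($s = 4 \left(-9\right) \left(-9\right) = \left(-36\right) \left(-9\right) = 324$)
$\frac{1}{s} = \frac{1}{324}$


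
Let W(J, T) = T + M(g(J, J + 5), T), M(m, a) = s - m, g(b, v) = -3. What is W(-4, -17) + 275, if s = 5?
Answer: 266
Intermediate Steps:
M(m, a) = 5 - m
W(J, T) = 8 + T (W(J, T) = T + (5 - 1*(-3)) = T + (5 + 3) = T + 8 = 8 + T)
W(-4, -17) + 275 = (8 - 17) + 275 = -9 + 275 = 266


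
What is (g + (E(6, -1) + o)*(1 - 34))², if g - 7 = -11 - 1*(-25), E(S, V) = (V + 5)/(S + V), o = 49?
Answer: 65804544/25 ≈ 2.6322e+6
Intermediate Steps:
E(S, V) = (5 + V)/(S + V)
g = 21 (g = 7 + (-11 - 1*(-25)) = 7 + (-11 + 25) = 7 + 14 = 21)
(g + (E(6, -1) + o)*(1 - 34))² = (21 + ((5 - 1)/(6 - 1) + 49)*(1 - 34))² = (21 + (4/5 + 49)*(-33))² = (21 + ((⅕)*4 + 49)*(-33))² = (21 + (⅘ + 49)*(-33))² = (21 + (249/5)*(-33))² = (21 - 8217/5)² = (-8112/5)² = 65804544/25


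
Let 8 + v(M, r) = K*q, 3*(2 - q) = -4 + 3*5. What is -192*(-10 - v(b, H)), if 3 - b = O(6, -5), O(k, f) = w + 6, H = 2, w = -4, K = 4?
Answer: -896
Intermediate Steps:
q = -5/3 (q = 2 - (-4 + 3*5)/3 = 2 - (-4 + 15)/3 = 2 - ⅓*11 = 2 - 11/3 = -5/3 ≈ -1.6667)
O(k, f) = 2 (O(k, f) = -4 + 6 = 2)
b = 1 (b = 3 - 1*2 = 3 - 2 = 1)
v(M, r) = -44/3 (v(M, r) = -8 + 4*(-5/3) = -8 - 20/3 = -44/3)
-192*(-10 - v(b, H)) = -192*(-10 - 1*(-44/3)) = -192*(-10 + 44/3) = -192*14/3 = -896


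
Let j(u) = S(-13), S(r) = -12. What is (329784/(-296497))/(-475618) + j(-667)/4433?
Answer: -5911782480/2185799307263 ≈ -0.0027046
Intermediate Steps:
j(u) = -12
(329784/(-296497))/(-475618) + j(-667)/4433 = (329784/(-296497))/(-475618) - 12/4433 = (329784*(-1/296497))*(-1/475618) - 12*1/4433 = -329784/296497*(-1/475618) - 12/4433 = 12684/5423819621 - 12/4433 = -5911782480/2185799307263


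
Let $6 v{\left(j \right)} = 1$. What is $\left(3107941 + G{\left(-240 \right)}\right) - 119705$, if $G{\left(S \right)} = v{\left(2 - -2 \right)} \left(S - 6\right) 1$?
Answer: $2988195$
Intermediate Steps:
$v{\left(j \right)} = \frac{1}{6}$ ($v{\left(j \right)} = \frac{1}{6} \cdot 1 = \frac{1}{6}$)
$G{\left(S \right)} = -1 + \frac{S}{6}$ ($G{\left(S \right)} = \frac{S - 6}{6} \cdot 1 = \frac{-6 + S}{6} \cdot 1 = \left(-1 + \frac{S}{6}\right) 1 = -1 + \frac{S}{6}$)
$\left(3107941 + G{\left(-240 \right)}\right) - 119705 = \left(3107941 + \left(-1 + \frac{1}{6} \left(-240\right)\right)\right) - 119705 = \left(3107941 - 41\right) - 119705 = 3107900 - 119705 = 2988195$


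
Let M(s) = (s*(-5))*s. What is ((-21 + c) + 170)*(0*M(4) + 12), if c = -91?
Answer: 696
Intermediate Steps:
M(s) = -5*s**2 (M(s) = (-5*s)*s = -5*s**2)
((-21 + c) + 170)*(0*M(4) + 12) = ((-21 - 91) + 170)*(0*(-5*4**2) + 12) = (-112 + 170)*(0*(-5*16) + 12) = 58*(0*(-80) + 12) = 58*(0 + 12) = 58*12 = 696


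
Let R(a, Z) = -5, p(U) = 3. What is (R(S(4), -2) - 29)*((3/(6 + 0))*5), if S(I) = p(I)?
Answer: -85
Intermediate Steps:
S(I) = 3
(R(S(4), -2) - 29)*((3/(6 + 0))*5) = (-5 - 29)*((3/(6 + 0))*5) = -34*3/6*5 = -34*(⅙)*3*5 = -17*5 = -34*5/2 = -85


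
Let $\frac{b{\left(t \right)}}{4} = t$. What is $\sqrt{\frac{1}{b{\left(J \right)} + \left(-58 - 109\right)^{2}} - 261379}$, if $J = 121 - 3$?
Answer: $\frac{i \sqrt{210239237008298}}{28361} \approx 511.25 i$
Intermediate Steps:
$J = 118$
$b{\left(t \right)} = 4 t$
$\sqrt{\frac{1}{b{\left(J \right)} + \left(-58 - 109\right)^{2}} - 261379} = \sqrt{\frac{1}{4 \cdot 118 + \left(-58 - 109\right)^{2}} - 261379} = \sqrt{\frac{1}{472 + \left(-167\right)^{2}} - 261379} = \sqrt{\frac{1}{472 + 27889} - 261379} = \sqrt{\frac{1}{28361} - 261379} = \sqrt{- \frac{7412969818}{28361}} = \frac{i \sqrt{210239237008298}}{28361}$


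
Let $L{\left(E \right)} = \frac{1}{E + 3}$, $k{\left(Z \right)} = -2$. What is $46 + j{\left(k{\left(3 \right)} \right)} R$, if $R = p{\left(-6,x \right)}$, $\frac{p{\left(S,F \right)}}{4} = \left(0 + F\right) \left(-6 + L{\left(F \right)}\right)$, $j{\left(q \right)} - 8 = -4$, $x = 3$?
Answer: $-234$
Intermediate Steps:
$L{\left(E \right)} = \frac{1}{3 + E}$
$j{\left(q \right)} = 4$ ($j{\left(q \right)} = 8 - 4 = 4$)
$p{\left(S,F \right)} = 4 F \left(-6 + \frac{1}{3 + F}\right)$ ($p{\left(S,F \right)} = 4 \left(0 + F\right) \left(-6 + \frac{1}{3 + F}\right) = 4 F \left(-6 + \frac{1}{3 + F}\right)$)
$R = -70$ ($R = \left(-4\right) 3 \frac{1}{3 + 3} \left(17 + 6 \cdot 3\right) = \left(-4\right) 3 \cdot \frac{1}{6} \left(17 + 18\right) = \left(-4\right) 3 \cdot \frac{1}{6} \cdot 35 = -70$)
$46 + j{\left(k{\left(3 \right)} \right)} R = 46 + 4 \left(-70\right) = 46 - 280 = -234$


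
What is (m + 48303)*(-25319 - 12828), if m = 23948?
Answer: -2756158897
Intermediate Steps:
(m + 48303)*(-25319 - 12828) = (23948 + 48303)*(-25319 - 12828) = 72251*(-38147) = -2756158897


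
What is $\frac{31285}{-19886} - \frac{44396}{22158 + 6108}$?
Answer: $- \frac{883580333}{281048838} \approx -3.1439$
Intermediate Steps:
$\frac{31285}{-19886} - \frac{44396}{22158 + 6108} = 31285 \left(- \frac{1}{19886}\right) - \frac{44396}{28266} = - \frac{31285}{19886} - \frac{22198}{14133} = - \frac{883580333}{281048838}$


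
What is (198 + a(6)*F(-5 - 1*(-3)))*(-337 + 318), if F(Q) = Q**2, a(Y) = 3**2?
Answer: -4446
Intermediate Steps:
a(Y) = 9
(198 + a(6)*F(-5 - 1*(-3)))*(-337 + 318) = (198 + 9*(-5 - 1*(-3))**2)*(-337 + 318) = (198 + 9*(-5 + 3)**2)*(-19) = (198 + 9*(-2)**2)*(-19) = (198 + 9*4)*(-19) = (198 + 36)*(-19) = 234*(-19) = -4446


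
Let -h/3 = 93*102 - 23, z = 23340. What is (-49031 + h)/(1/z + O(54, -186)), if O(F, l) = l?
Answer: 258140400/620177 ≈ 416.24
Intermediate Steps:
h = -28389 (h = -3*(93*102 - 23) = -3*(9486 - 23) = -3*9463 = -28389)
(-49031 + h)/(1/z + O(54, -186)) = (-49031 - 28389)/(1/23340 - 186) = -77420/(1/23340 - 186) = -77420/(-4341239/23340) = -77420*(-23340/4341239) = 258140400/620177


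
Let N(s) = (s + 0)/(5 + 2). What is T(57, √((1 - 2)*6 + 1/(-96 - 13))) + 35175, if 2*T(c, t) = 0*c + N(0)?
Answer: 35175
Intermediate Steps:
N(s) = s/7
T(c, t) = 0 (T(c, t) = (0*c + (⅐)*0)/2 = (0 + 0)/2 = (½)*0 = 0)
T(57, √((1 - 2)*6 + 1/(-96 - 13))) + 35175 = 0 + 35175 = 35175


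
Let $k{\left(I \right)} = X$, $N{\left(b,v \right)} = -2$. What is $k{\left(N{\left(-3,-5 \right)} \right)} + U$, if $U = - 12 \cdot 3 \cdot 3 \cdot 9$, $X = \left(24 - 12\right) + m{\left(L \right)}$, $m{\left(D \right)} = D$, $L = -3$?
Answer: $-963$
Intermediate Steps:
$X = 9$ ($X = \left(24 - 12\right) - 3 = 12 - 3 = 9$)
$k{\left(I \right)} = 9$
$U = -972$ ($U = \left(-12\right) 9 \cdot 9 = \left(-108\right) 9 = -972$)
$k{\left(N{\left(-3,-5 \right)} \right)} + U = 9 - 972 = -963$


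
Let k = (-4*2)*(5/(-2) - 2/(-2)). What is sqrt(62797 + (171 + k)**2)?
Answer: sqrt(96286) ≈ 310.30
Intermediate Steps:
k = 12 (k = -8*(5*(-1/2) - 2*(-1/2)) = -8*(-5/2 + 1) = -8*(-3/2) = 12)
sqrt(62797 + (171 + k)**2) = sqrt(62797 + (171 + 12)**2) = sqrt(62797 + 183**2) = sqrt(62797 + 33489) = sqrt(96286)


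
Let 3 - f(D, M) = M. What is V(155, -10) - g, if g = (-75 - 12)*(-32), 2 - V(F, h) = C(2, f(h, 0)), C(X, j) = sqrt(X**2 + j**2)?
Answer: -2782 - sqrt(13) ≈ -2785.6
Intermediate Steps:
f(D, M) = 3 - M
V(F, h) = 2 - sqrt(13) (V(F, h) = 2 - sqrt(2**2 + (3 - 1*0)**2) = 2 - sqrt(4 + (3 + 0)**2) = 2 - sqrt(4 + 3**2) = 2 - sqrt(4 + 9) = 2 - sqrt(13))
g = 2784 (g = -87*(-32) = 2784)
V(155, -10) - g = (2 - sqrt(13)) - 1*2784 = (2 - sqrt(13)) - 2784 = -2782 - sqrt(13)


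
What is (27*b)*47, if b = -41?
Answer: -52029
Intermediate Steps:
(27*b)*47 = (27*(-41))*47 = -1107*47 = -52029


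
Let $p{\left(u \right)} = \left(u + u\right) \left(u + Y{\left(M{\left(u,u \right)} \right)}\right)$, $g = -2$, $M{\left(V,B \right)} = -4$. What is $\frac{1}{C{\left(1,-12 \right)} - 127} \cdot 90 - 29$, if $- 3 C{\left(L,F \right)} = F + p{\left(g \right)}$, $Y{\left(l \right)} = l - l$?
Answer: $- \frac{11203}{377} \approx -29.716$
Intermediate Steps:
$Y{\left(l \right)} = 0$
$p{\left(u \right)} = 2 u^{2}$ ($p{\left(u \right)} = \left(u + u\right) \left(u + 0\right) = 2 u u = 2 u^{2}$)
$C{\left(L,F \right)} = - \frac{8}{3} - \frac{F}{3}$ ($C{\left(L,F \right)} = - \frac{F + 2 \left(-2\right)^{2}}{3} = - \frac{F + 2 \cdot 4}{3} = - \frac{F + 8}{3} = - \frac{8 + F}{3} = - \frac{8}{3} - \frac{F}{3}$)
$\frac{1}{C{\left(1,-12 \right)} - 127} \cdot 90 - 29 = \frac{1}{\left(- \frac{8}{3} - -4\right) - 127} \cdot 90 - 29 = \frac{1}{\left(- \frac{8}{3} + 4\right) - 127} \cdot 90 - 29 = \frac{1}{\frac{4}{3} - 127} \cdot 90 - 29 = \frac{1}{- \frac{377}{3}} \cdot 90 - 29 = \left(- \frac{3}{377}\right) 90 - 29 = - \frac{270}{377} - 29 = - \frac{11203}{377}$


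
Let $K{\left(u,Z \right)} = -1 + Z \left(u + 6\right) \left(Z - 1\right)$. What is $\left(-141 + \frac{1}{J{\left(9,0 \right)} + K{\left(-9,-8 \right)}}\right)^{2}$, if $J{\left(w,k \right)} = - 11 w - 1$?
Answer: $\frac{1997911204}{100489} \approx 19882.0$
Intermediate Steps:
$J{\left(w,k \right)} = -1 - 11 w$
$K{\left(u,Z \right)} = -1 + Z \left(-1 + Z\right) \left(6 + u\right)$ ($K{\left(u,Z \right)} = -1 + Z \left(6 + u\right) \left(-1 + Z\right) = -1 + Z \left(-1 + Z\right) \left(6 + u\right)$)
$\left(-141 + \frac{1}{J{\left(9,0 \right)} + K{\left(-9,-8 \right)}}\right)^{2} = \left(-141 + \frac{1}{\left(-1 - 99\right) - \left(-47 + 72 + 192\right)}\right)^{2} = \left(-141 + \frac{1}{\left(-1 - 99\right) - 217}\right)^{2} = \left(-141 + \frac{1}{-100 - 217}\right)^{2} = \left(-141 + \frac{1}{-317}\right)^{2} = \left(-141 - \frac{1}{317}\right)^{2} = \left(- \frac{44698}{317}\right)^{2} = \frac{1997911204}{100489}$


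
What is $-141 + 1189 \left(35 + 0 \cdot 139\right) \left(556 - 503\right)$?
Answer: $2205454$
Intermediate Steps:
$-141 + 1189 \left(35 + 0 \cdot 139\right) \left(556 - 503\right) = -141 + 1189 \left(35 + 0\right) 53 = -141 + 1189 \cdot 35 \cdot 53 = -141 + 1189 \cdot 1855 = -141 + 2205595 = 2205454$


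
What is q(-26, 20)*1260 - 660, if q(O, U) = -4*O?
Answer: 130380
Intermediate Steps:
q(-26, 20)*1260 - 660 = -4*(-26)*1260 - 660 = 104*1260 - 660 = 131040 - 660 = 130380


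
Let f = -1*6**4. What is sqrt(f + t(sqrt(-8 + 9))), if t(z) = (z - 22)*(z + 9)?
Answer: I*sqrt(1506) ≈ 38.807*I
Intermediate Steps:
f = -1296 (f = -1*1296 = -1296)
t(z) = (-22 + z)*(9 + z)
sqrt(f + t(sqrt(-8 + 9))) = sqrt(-1296 + (-198 + (sqrt(-8 + 9))**2 - 13*sqrt(-8 + 9))) = sqrt(-1296 + (-198 + (sqrt(1))**2 - 13*sqrt(1))) = sqrt(-1296 + (-198 + 1**2 - 13*1)) = sqrt(-1296 + (-198 + 1 - 13)) = sqrt(-1296 - 210) = sqrt(-1506) = I*sqrt(1506)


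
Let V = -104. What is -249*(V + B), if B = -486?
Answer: 146910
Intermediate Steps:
-249*(V + B) = -249*(-104 - 486) = -249*(-590) = 146910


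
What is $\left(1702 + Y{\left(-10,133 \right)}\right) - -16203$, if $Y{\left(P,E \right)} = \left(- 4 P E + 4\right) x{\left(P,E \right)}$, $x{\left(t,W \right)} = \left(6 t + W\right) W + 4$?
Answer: $51729917$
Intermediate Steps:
$x{\left(t,W \right)} = 4 + W \left(W + 6 t\right)$ ($x{\left(t,W \right)} = \left(W + 6 t\right) W + 4 = W \left(W + 6 t\right) + 4 = 4 + W \left(W + 6 t\right)$)
$Y{\left(P,E \right)} = \left(4 - 4 E P\right) \left(4 + E^{2} + 6 E P\right)$ ($Y{\left(P,E \right)} = \left(- 4 P E + 4\right) \left(4 + E^{2} + 6 E P\right) = \left(- 4 E P + 4\right) \left(4 + E^{2} + 6 E P\right) = \left(4 - 4 E P\right) \left(4 + E^{2} + 6 E P\right)$)
$\left(1702 + Y{\left(-10,133 \right)}\right) - -16203 = \left(1702 - 4 \left(-1 + 133 \left(-10\right)\right) \left(4 + 133^{2} + 6 \cdot 133 \left(-10\right)\right)\right) - -16203 = \left(1702 - 4 \left(-1 - 1330\right) \left(4 + 17689 - 7980\right)\right) + 16203 = \left(1702 - \left(-5324\right) 9713\right) + 16203 = \left(1702 + 51712012\right) + 16203 = 51713714 + 16203 = 51729917$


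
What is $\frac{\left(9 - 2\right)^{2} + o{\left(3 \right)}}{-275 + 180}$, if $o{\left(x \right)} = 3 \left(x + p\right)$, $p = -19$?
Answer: $- \frac{1}{95} \approx -0.010526$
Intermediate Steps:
$o{\left(x \right)} = -57 + 3 x$ ($o{\left(x \right)} = 3 \left(x - 19\right) = 3 \left(-19 + x\right) = -57 + 3 x$)
$\frac{\left(9 - 2\right)^{2} + o{\left(3 \right)}}{-275 + 180} = \frac{\left(9 - 2\right)^{2} + \left(-57 + 3 \cdot 3\right)}{-275 + 180} = \frac{7^{2} + \left(-57 + 9\right)}{-95} = \left(49 - 48\right) \left(- \frac{1}{95}\right) = 1 \left(- \frac{1}{95}\right) = - \frac{1}{95}$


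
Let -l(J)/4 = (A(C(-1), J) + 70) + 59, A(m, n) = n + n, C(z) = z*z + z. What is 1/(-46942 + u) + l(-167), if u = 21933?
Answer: 20507379/25009 ≈ 820.00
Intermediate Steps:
C(z) = z + z² (C(z) = z² + z = z + z²)
A(m, n) = 2*n
l(J) = -516 - 8*J (l(J) = -4*((2*J + 70) + 59) = -4*((70 + 2*J) + 59) = -4*(129 + 2*J) = -516 - 8*J)
1/(-46942 + u) + l(-167) = 1/(-46942 + 21933) + (-516 - 8*(-167)) = 1/(-25009) + (-516 + 1336) = -1/25009 + 820 = 20507379/25009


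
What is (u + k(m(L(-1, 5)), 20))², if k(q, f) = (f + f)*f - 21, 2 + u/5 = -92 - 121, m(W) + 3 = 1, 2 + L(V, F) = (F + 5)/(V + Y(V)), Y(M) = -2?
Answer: 87616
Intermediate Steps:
L(V, F) = -2 + (5 + F)/(-2 + V) (L(V, F) = -2 + (F + 5)/(V - 2) = -2 + (5 + F)/(-2 + V))
m(W) = -2 (m(W) = -3 + 1 = -2)
u = -1075 (u = -10 + 5*(-92 - 121) = -10 + 5*(-213) = -10 - 1065 = -1075)
k(q, f) = -21 + 2*f² (k(q, f) = (2*f)*f - 21 = 2*f² - 21 = -21 + 2*f²)
(u + k(m(L(-1, 5)), 20))² = (-1075 + (-21 + 2*20²))² = (-1075 + (-21 + 2*400))² = (-1075 + (-21 + 800))² = (-1075 + 779)² = (-296)² = 87616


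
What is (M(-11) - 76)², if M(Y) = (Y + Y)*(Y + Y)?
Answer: 166464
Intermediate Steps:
M(Y) = 4*Y² (M(Y) = (2*Y)*(2*Y) = 4*Y²)
(M(-11) - 76)² = (4*(-11)² - 76)² = (4*121 - 76)² = (484 - 76)² = 408² = 166464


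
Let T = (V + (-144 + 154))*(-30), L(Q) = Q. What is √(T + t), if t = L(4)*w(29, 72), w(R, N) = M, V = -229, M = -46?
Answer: √6386 ≈ 79.912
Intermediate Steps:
w(R, N) = -46
T = 6570 (T = (-229 + (-144 + 154))*(-30) = (-229 + 10)*(-30) = -219*(-30) = 6570)
t = -184 (t = 4*(-46) = -184)
√(T + t) = √(6570 - 184) = √6386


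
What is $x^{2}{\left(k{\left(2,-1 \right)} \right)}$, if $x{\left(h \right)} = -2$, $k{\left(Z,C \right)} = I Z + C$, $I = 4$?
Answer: $4$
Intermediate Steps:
$k{\left(Z,C \right)} = C + 4 Z$ ($k{\left(Z,C \right)} = 4 Z + C = C + 4 Z$)
$x^{2}{\left(k{\left(2,-1 \right)} \right)} = \left(-2\right)^{2} = 4$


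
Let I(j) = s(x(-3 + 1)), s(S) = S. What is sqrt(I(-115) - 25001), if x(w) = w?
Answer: I*sqrt(25003) ≈ 158.12*I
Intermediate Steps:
I(j) = -2 (I(j) = -3 + 1 = -2)
sqrt(I(-115) - 25001) = sqrt(-2 - 25001) = sqrt(-25003) = I*sqrt(25003)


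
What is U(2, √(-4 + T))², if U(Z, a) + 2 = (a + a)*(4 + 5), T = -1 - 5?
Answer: -3236 - 72*I*√10 ≈ -3236.0 - 227.68*I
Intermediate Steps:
T = -6
U(Z, a) = -2 + 18*a (U(Z, a) = -2 + (a + a)*(4 + 5) = -2 + (2*a)*9 = -2 + 18*a)
U(2, √(-4 + T))² = (-2 + 18*√(-4 - 6))² = (-2 + 18*√(-10))² = (-2 + 18*(I*√10))² = (-2 + 18*I*√10)²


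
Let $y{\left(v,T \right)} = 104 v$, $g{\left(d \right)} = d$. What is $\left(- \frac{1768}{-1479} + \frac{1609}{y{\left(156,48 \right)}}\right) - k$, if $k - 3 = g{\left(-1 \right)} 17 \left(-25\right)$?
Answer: $- \frac{66921065}{156832} \approx -426.71$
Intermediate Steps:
$k = 428$ ($k = 3 + \left(-1\right) 17 \left(-25\right) = 3 - -425 = 3 + 425 = 428$)
$\left(- \frac{1768}{-1479} + \frac{1609}{y{\left(156,48 \right)}}\right) - k = \left(- \frac{1768}{-1479} + \frac{1609}{104 \cdot 156}\right) - 428 = \left(\left(-1768\right) \left(- \frac{1}{1479}\right) + \frac{1609}{16224}\right) - 428 = \left(\frac{104}{87} + 1609 \cdot \frac{1}{16224}\right) - 428 = \left(\frac{104}{87} + \frac{1609}{16224}\right) - 428 = \frac{203031}{156832} - 428 = - \frac{66921065}{156832}$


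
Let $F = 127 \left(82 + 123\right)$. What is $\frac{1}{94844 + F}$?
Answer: $\frac{1}{120879} \approx 8.2727 \cdot 10^{-6}$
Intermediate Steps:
$F = 26035$ ($F = 127 \cdot 205 = 26035$)
$\frac{1}{94844 + F} = \frac{1}{94844 + 26035} = \frac{1}{120879}$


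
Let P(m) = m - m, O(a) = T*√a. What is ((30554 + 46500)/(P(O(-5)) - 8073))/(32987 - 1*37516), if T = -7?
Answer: 77054/36562617 ≈ 0.0021075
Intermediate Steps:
O(a) = -7*√a
P(m) = 0
((30554 + 46500)/(P(O(-5)) - 8073))/(32987 - 1*37516) = ((30554 + 46500)/(0 - 8073))/(32987 - 1*37516) = (77054/(-8073))/(32987 - 37516) = (77054*(-1/8073))/(-4529) = -77054/8073*(-1/4529) = 77054/36562617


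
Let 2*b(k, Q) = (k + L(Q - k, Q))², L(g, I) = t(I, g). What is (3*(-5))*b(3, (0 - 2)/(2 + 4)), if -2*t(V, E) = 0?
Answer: -135/2 ≈ -67.500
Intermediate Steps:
t(V, E) = 0 (t(V, E) = -½*0 = 0)
L(g, I) = 0
b(k, Q) = k²/2 (b(k, Q) = (k + 0)²/2 = k²/2)
(3*(-5))*b(3, (0 - 2)/(2 + 4)) = (3*(-5))*((½)*3²) = -15*9/2 = -135/2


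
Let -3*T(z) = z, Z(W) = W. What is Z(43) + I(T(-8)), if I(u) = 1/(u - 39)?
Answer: 4684/109 ≈ 42.972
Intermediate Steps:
T(z) = -z/3
I(u) = 1/(-39 + u)
Z(43) + I(T(-8)) = 43 + 1/(-39 - ⅓*(-8)) = 43 + 1/(-39 + 8/3) = 43 + 1/(-109/3) = 43 - 3/109 = 4684/109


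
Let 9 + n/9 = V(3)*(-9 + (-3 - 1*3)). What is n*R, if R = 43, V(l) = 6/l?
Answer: -15093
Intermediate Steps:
n = -351 (n = -81 + 9*((6/3)*(-9 + (-3 - 1*3))) = -81 + 9*((6*(⅓))*(-9 + (-3 - 3))) = -81 + 9*(2*(-9 - 6)) = -81 + 9*(2*(-15)) = -81 + 9*(-30) = -81 - 270 = -351)
n*R = -351*43 = -15093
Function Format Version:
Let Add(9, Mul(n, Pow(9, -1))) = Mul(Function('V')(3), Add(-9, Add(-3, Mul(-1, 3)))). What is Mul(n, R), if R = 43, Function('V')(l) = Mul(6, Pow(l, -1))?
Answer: -15093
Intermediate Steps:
n = -351 (n = Add(-81, Mul(9, Mul(Mul(6, Pow(3, -1)), Add(-9, Add(-3, Mul(-1, 3)))))) = Add(-81, Mul(9, Mul(Mul(6, Rational(1, 3)), Add(-9, Add(-3, -3))))) = Add(-81, Mul(9, Mul(2, Add(-9, -6)))) = Add(-81, Mul(9, Mul(2, -15))) = Add(-81, Mul(9, -30)) = Add(-81, -270) = -351)
Mul(n, R) = Mul(-351, 43) = -15093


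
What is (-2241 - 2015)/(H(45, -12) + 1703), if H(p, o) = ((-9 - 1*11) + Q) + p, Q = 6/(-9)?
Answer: -6384/2591 ≈ -2.4639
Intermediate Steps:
Q = -⅔ (Q = 6*(-⅑) = -⅔ ≈ -0.66667)
H(p, o) = -62/3 + p (H(p, o) = ((-9 - 1*11) - ⅔) + p = ((-9 - 11) - ⅔) + p = (-20 - ⅔) + p = -62/3 + p)
(-2241 - 2015)/(H(45, -12) + 1703) = (-2241 - 2015)/((-62/3 + 45) + 1703) = -4256/(73/3 + 1703) = -4256/5182/3 = -4256*3/5182 = -6384/2591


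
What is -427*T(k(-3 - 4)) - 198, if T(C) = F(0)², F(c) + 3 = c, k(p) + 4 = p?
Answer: -4041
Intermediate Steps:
k(p) = -4 + p
F(c) = -3 + c
T(C) = 9 (T(C) = (-3 + 0)² = (-3)² = 9)
-427*T(k(-3 - 4)) - 198 = -427*9 - 198 = -3843 - 198 = -4041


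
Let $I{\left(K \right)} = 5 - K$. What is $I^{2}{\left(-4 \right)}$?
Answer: $81$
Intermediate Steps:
$I^{2}{\left(-4 \right)} = \left(5 - -4\right)^{2} = \left(5 + 4\right)^{2} = 9^{2} = 81$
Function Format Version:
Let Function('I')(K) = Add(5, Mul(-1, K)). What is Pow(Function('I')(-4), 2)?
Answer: 81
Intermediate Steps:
Pow(Function('I')(-4), 2) = Pow(Add(5, Mul(-1, -4)), 2) = Pow(Add(5, 4), 2) = Pow(9, 2) = 81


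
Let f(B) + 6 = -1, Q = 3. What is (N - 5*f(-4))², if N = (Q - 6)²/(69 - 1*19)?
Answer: 3094081/2500 ≈ 1237.6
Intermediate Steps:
f(B) = -7 (f(B) = -6 - 1 = -7)
N = 9/50 (N = (3 - 6)²/(69 - 1*19) = (-3)²/(69 - 19) = 9/50 ≈ 0.18000)
(N - 5*f(-4))² = (9/50 - 5*(-7))² = (9/50 + 35)² = (1759/50)² = 3094081/2500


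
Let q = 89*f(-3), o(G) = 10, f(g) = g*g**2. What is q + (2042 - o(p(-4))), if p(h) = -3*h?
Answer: -371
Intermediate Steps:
f(g) = g**3
q = -2403 (q = 89*(-3)**3 = 89*(-27) = -2403)
q + (2042 - o(p(-4))) = -2403 + (2042 - 1*10) = -2403 + (2042 - 10) = -2403 + 2032 = -371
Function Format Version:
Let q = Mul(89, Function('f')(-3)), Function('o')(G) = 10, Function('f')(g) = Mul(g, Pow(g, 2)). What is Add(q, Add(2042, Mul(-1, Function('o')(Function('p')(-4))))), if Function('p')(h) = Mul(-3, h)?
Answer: -371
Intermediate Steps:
Function('f')(g) = Pow(g, 3)
q = -2403 (q = Mul(89, Pow(-3, 3)) = Mul(89, -27) = -2403)
Add(q, Add(2042, Mul(-1, Function('o')(Function('p')(-4))))) = Add(-2403, Add(2042, Mul(-1, 10))) = Add(-2403, Add(2042, -10)) = Add(-2403, 2032) = -371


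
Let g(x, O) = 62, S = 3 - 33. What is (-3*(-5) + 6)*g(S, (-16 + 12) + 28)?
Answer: 1302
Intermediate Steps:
S = -30
(-3*(-5) + 6)*g(S, (-16 + 12) + 28) = (-3*(-5) + 6)*62 = (15 + 6)*62 = 21*62 = 1302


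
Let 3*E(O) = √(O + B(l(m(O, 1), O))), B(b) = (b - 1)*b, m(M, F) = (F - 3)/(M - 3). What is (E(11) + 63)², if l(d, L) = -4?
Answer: (189 + √31)²/9 ≈ 4206.3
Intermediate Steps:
m(M, F) = (-3 + F)/(-3 + M)
B(b) = b*(-1 + b) (B(b) = (-1 + b)*b = b*(-1 + b))
E(O) = √(20 + O)/3 (E(O) = √(O - 4*(-1 - 4))/3 = √(O - 4*(-5))/3 = √(O + 20)/3 = √(20 + O)/3)
(E(11) + 63)² = (√(20 + 11)/3 + 63)² = (√31/3 + 63)² = (63 + √31/3)²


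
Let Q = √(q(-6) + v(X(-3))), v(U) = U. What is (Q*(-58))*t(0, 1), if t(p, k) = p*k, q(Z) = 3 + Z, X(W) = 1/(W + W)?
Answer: 0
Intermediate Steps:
X(W) = 1/(2*W)
t(p, k) = k*p
Q = I*√114/6 (Q = √((3 - 6) + (½)/(-3)) = √(-3 + (½)*(-⅓)) = √(-3 - ⅙) = √(-19/6) = I*√114/6 ≈ 1.7795*I)
(Q*(-58))*t(0, 1) = ((I*√114/6)*(-58))*(1*0) = -29*I*√114/3*0 = 0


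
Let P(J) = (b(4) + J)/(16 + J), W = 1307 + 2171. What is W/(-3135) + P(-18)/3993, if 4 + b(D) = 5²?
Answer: -841961/758670 ≈ -1.1098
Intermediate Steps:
b(D) = 21 (b(D) = -4 + 5² = -4 + 25 = 21)
W = 3478
P(J) = (21 + J)/(16 + J)
W/(-3135) + P(-18)/3993 = 3478/(-3135) + ((21 - 18)/(16 - 18))/3993 = 3478*(-1/3135) + (3/(-2))*(1/3993) = -3478/3135 - ½*3*(1/3993) = -3478/3135 - 3/2*1/3993 = -3478/3135 - 1/2662 = -841961/758670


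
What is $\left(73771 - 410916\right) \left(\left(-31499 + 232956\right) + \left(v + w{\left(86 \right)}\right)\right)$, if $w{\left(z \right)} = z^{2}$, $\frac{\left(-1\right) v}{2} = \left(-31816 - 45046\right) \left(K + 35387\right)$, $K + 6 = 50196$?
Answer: $-4435293381439145$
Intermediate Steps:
$K = 50190$ ($K = -6 + 50196 = 50190$)
$v = 13155238748$ ($v = - 2 \left(-31816 - 45046\right) \left(50190 + 35387\right) = - 2 \left(\left(-76862\right) 85577\right) = \left(-2\right) \left(-6577619374\right) = 13155238748$)
$\left(73771 - 410916\right) \left(\left(-31499 + 232956\right) + \left(v + w{\left(86 \right)}\right)\right) = \left(73771 - 410916\right) \left(\left(-31499 + 232956\right) + \left(13155238748 + 86^{2}\right)\right) = - 337145 \left(201457 + \left(13155238748 + 7396\right)\right) = - 337145 \left(201457 + 13155246144\right) = \left(-337145\right) 13155447601 = -4435293381439145$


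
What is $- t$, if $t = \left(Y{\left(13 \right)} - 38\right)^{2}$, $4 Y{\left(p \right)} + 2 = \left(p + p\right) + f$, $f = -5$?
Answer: $- \frac{17689}{16} \approx -1105.6$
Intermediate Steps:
$Y{\left(p \right)} = - \frac{7}{4} + \frac{p}{2}$ ($Y{\left(p \right)} = - \frac{1}{2} + \frac{\left(p + p\right) - 5}{4} = - \frac{1}{2} + \frac{2 p - 5}{4} = - \frac{1}{2} + \frac{-5 + 2 p}{4} = - \frac{1}{2} + \left(- \frac{5}{4} + \frac{p}{2}\right) = - \frac{7}{4} + \frac{p}{2}$)
$t = \frac{17689}{16}$ ($t = \left(\left(- \frac{7}{4} + \frac{1}{2} \cdot 13\right) - 38\right)^{2} = \left(\left(- \frac{7}{4} + \frac{13}{2}\right) - 38\right)^{2} = \left(\frac{19}{4} - 38\right)^{2} = \left(- \frac{133}{4}\right)^{2} = \frac{17689}{16} \approx 1105.6$)
$- t = \left(-1\right) \frac{17689}{16} = - \frac{17689}{16}$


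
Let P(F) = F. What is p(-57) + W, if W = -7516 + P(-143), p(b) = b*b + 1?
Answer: -4409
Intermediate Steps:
p(b) = 1 + b**2 (p(b) = b**2 + 1 = 1 + b**2)
W = -7659 (W = -7516 - 143 = -7659)
p(-57) + W = (1 + (-57)**2) - 7659 = (1 + 3249) - 7659 = 3250 - 7659 = -4409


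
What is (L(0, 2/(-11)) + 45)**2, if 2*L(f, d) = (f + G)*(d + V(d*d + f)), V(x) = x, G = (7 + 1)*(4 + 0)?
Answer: 26594649/14641 ≈ 1816.4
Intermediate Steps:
G = 32 (G = 8*4 = 32)
L(f, d) = (32 + f)*(d + f + d**2)/2 (L(f, d) = ((f + 32)*(d + (d*d + f)))/2 = ((32 + f)*(d + (d**2 + f)))/2 = ((32 + f)*(d + (f + d**2)))/2 = ((32 + f)*(d + f + d**2))/2 = (32 + f)*(d + f + d**2)/2)
(L(0, 2/(-11)) + 45)**2 = ((16*(2/(-11)) + 16*0 + 16*(2/(-11))**2 + (1/2)*(2/(-11))*0 + (1/2)*0*(0 + (2/(-11))**2)) + 45)**2 = ((16*(2*(-1/11)) + 0 + 16*(2*(-1/11))**2 + (1/2)*(2*(-1/11))*0 + (1/2)*0*(0 + (2*(-1/11))**2)) + 45)**2 = ((16*(-2/11) + 0 + 16*(-2/11)**2 + (1/2)*(-2/11)*0 + (1/2)*0*(0 + (-2/11)**2)) + 45)**2 = ((-32/11 + 0 + 16*(4/121) + 0 + (1/2)*0*(0 + 4/121)) + 45)**2 = ((-32/11 + 0 + 64/121 + 0 + (1/2)*0*(4/121)) + 45)**2 = ((-32/11 + 0 + 64/121 + 0 + 0) + 45)**2 = (-288/121 + 45)**2 = (5157/121)**2 = 26594649/14641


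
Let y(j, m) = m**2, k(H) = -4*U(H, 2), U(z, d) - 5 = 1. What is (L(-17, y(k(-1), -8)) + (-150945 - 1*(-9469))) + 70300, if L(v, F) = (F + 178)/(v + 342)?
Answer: -23131958/325 ≈ -71175.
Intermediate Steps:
U(z, d) = 6 (U(z, d) = 5 + 1 = 6)
k(H) = -24 (k(H) = -4*6 = -24)
L(v, F) = (178 + F)/(342 + v)
(L(-17, y(k(-1), -8)) + (-150945 - 1*(-9469))) + 70300 = ((178 + (-8)**2)/(342 - 17) + (-150945 - 1*(-9469))) + 70300 = ((178 + 64)/325 + (-150945 + 9469)) + 70300 = ((1/325)*242 - 141476) + 70300 = (242/325 - 141476) + 70300 = -45979458/325 + 70300 = -23131958/325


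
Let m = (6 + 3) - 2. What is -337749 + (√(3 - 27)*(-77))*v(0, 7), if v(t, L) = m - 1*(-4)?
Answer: -337749 - 1694*I*√6 ≈ -3.3775e+5 - 4149.4*I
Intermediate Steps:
m = 7 (m = 9 - 2 = 7)
v(t, L) = 11 (v(t, L) = 7 - 1*(-4) = 7 + 4 = 11)
-337749 + (√(3 - 27)*(-77))*v(0, 7) = -337749 + (√(3 - 27)*(-77))*11 = -337749 + (√(-24)*(-77))*11 = -337749 + ((2*I*√6)*(-77))*11 = -337749 - 154*I*√6*11 = -337749 - 1694*I*√6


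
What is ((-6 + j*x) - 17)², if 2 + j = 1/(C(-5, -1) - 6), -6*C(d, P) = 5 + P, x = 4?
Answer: 24964/25 ≈ 998.56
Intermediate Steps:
C(d, P) = -⅚ - P/6 (C(d, P) = -(5 + P)/6 = -⅚ - P/6)
j = -43/20 (j = -2 + 1/((-⅚ - ⅙*(-1)) - 6) = -2 + 1/((-⅚ + ⅙) - 6) = -2 + 1/(-⅔ - 6) = -2 + 1/(-20/3) = -2 - 3/20 = -43/20 ≈ -2.1500)
((-6 + j*x) - 17)² = ((-6 - 43/20*4) - 17)² = ((-6 - 43/5) - 17)² = (-73/5 - 17)² = (-158/5)² = 24964/25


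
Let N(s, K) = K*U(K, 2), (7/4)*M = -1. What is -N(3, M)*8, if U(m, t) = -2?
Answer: -64/7 ≈ -9.1429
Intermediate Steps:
M = -4/7 (M = (4/7)*(-1) = -4/7 ≈ -0.57143)
N(s, K) = -2*K (N(s, K) = K*(-2) = -2*K)
-N(3, M)*8 = -(-2)*(-4)/7*8 = -1*8/7*8 = -8/7*8 = -64/7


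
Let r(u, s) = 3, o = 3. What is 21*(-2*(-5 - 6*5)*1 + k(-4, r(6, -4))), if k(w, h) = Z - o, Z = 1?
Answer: 1428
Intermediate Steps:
k(w, h) = -2 (k(w, h) = 1 - 1*3 = 1 - 3 = -2)
21*(-2*(-5 - 6*5)*1 + k(-4, r(6, -4))) = 21*(-2*(-5 - 6*5)*1 - 2) = 21*(-2*(-5 - 1*30)*1 - 2) = 21*(-2*(-5 - 30)*1 - 2) = 21*(-2*(-35)*1 - 2) = 21*(70*1 - 2) = 21*(70 - 2) = 21*68 = 1428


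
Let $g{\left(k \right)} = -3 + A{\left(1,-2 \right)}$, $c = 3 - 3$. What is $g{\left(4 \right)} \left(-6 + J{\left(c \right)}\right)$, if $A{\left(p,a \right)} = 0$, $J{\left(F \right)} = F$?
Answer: $18$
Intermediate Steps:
$c = 0$
$g{\left(k \right)} = -3$ ($g{\left(k \right)} = -3 + 0 = -3$)
$g{\left(4 \right)} \left(-6 + J{\left(c \right)}\right) = - 3 \left(-6 + 0\right) = \left(-3\right) \left(-6\right) = 18$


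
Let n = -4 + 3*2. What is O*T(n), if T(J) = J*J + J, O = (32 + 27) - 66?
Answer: -42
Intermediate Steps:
O = -7 (O = 59 - 66 = -7)
n = 2 (n = -4 + 6 = 2)
T(J) = J + J**2 (T(J) = J**2 + J = J + J**2)
O*T(n) = -14*(1 + 2) = -14*3 = -7*6 = -42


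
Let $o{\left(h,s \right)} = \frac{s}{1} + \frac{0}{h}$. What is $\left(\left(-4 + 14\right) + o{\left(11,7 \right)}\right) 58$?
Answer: $986$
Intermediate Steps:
$o{\left(h,s \right)} = s$ ($o{\left(h,s \right)} = s 1 + 0 = s + 0 = s$)
$\left(\left(-4 + 14\right) + o{\left(11,7 \right)}\right) 58 = \left(\left(-4 + 14\right) + 7\right) 58 = \left(10 + 7\right) 58 = 17 \cdot 58 = 986$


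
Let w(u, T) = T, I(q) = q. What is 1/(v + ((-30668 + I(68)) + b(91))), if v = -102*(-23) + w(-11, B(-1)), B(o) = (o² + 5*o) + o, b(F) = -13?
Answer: -1/28272 ≈ -3.5371e-5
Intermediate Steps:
B(o) = o² + 6*o
v = 2341 (v = -102*(-23) - (6 - 1) = 2346 - 1*5 = 2346 - 5 = 2341)
1/(v + ((-30668 + I(68)) + b(91))) = 1/(2341 + ((-30668 + 68) - 13)) = 1/(2341 + (-30600 - 13)) = 1/(2341 - 30613) = 1/(-28272) = -1/28272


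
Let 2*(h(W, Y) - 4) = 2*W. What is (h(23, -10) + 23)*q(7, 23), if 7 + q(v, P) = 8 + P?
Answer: 1200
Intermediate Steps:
h(W, Y) = 4 + W (h(W, Y) = 4 + (2*W)/2 = 4 + W)
q(v, P) = 1 + P (q(v, P) = -7 + (8 + P) = 1 + P)
(h(23, -10) + 23)*q(7, 23) = ((4 + 23) + 23)*(1 + 23) = (27 + 23)*24 = 50*24 = 1200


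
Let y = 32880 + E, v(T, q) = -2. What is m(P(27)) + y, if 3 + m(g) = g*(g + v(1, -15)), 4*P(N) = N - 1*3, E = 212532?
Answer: 245433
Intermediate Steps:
P(N) = -¾ + N/4 (P(N) = (N - 1*3)/4 = (N - 3)/4 = (-3 + N)/4 = -¾ + N/4)
y = 245412 (y = 32880 + 212532 = 245412)
m(g) = -3 + g*(-2 + g) (m(g) = -3 + g*(g - 2) = -3 + g*(-2 + g))
m(P(27)) + y = (-3 + (-¾ + (¼)*27)² - 2*(-¾ + (¼)*27)) + 245412 = (-3 + (-¾ + 27/4)² - 2*(-¾ + 27/4)) + 245412 = (-3 + 6² - 2*6) + 245412 = (-3 + 36 - 12) + 245412 = 21 + 245412 = 245433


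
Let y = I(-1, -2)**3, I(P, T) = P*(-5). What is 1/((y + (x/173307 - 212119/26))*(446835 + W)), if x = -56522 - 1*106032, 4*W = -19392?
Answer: -115538/410285042557271 ≈ -2.8160e-10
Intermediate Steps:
W = -4848 (W = (1/4)*(-19392) = -4848)
I(P, T) = -5*P
x = -162554 (x = -56522 - 106032 = -162554)
y = 125 (y = (-5*(-1))**3 = 5**3 = 125)
1/((y + (x/173307 - 212119/26))*(446835 + W)) = 1/((125 + (-162554/173307 - 212119/26))*(446835 - 4848)) = 1/((125 + (-162554*1/173307 - 212119*1/26))*441987) = 1/((125 + (-162554/173307 - 212119/26))*441987) = 1/((125 - 36765933937/4505982)*441987) = 1/(-36202686187/4505982*441987) = 1/(-410285042557271/115538) = -115538/410285042557271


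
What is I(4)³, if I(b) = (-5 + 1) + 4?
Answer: 0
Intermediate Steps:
I(b) = 0 (I(b) = -4 + 4 = 0)
I(4)³ = 0³ = 0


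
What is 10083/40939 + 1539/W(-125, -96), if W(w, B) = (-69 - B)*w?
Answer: -1073148/5117375 ≈ -0.20971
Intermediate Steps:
W(w, B) = w*(-69 - B)
10083/40939 + 1539/W(-125, -96) = 10083/40939 + 1539/((-1*(-125)*(69 - 96))) = 10083*(1/40939) + 1539/((-1*(-125)*(-27))) = 10083/40939 + 1539/(-3375) = 10083/40939 + 1539*(-1/3375) = 10083/40939 - 57/125 = -1073148/5117375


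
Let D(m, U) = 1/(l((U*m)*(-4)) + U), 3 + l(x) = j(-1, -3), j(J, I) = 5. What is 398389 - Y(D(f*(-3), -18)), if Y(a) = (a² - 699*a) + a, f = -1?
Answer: 101976415/256 ≈ 3.9835e+5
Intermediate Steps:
l(x) = 2 (l(x) = -3 + 5 = 2)
D(m, U) = 1/(2 + U)
Y(a) = a² - 698*a
398389 - Y(D(f*(-3), -18)) = 398389 - (-698 + 1/(2 - 18))/(2 - 18) = 398389 - (-698 + 1/(-16))/(-16) = 398389 - (-1)*(-698 - 1/16)/16 = 398389 - (-1)*(-11169)/(16*16) = 398389 - 1*11169/256 = 398389 - 11169/256 = 101976415/256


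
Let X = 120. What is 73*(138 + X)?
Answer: 18834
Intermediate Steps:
73*(138 + X) = 73*(138 + 120) = 73*258 = 18834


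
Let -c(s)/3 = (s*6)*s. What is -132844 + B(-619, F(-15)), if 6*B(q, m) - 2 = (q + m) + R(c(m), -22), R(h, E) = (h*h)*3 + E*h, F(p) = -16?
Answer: 21001557/2 ≈ 1.0501e+7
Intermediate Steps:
c(s) = -18*s**2 (c(s) = -3*s*6*s = -3*6*s*s = -18*s**2)
R(h, E) = 3*h**2 + E*h (R(h, E) = h**2*3 + E*h = 3*h**2 + E*h)
B(q, m) = 1/3 + m/6 + q/6 - 3*m**2*(-22 - 54*m**2) (B(q, m) = 1/3 + ((q + m) + (-18*m**2)*(-22 + 3*(-18*m**2)))/6 = 1/3 + ((m + q) + (-18*m**2)*(-22 - 54*m**2))/6 = 1/3 + ((m + q) - 18*m**2*(-22 - 54*m**2))/6 = 1/3 + (m + q - 18*m**2*(-22 - 54*m**2))/6 = 1/3 + (m/6 + q/6 - 3*m**2*(-22 - 54*m**2)) = 1/3 + m/6 + q/6 - 3*m**2*(-22 - 54*m**2))
-132844 + B(-619, F(-15)) = -132844 + (1/3 + 66*(-16)**2 + 162*(-16)**4 + (1/6)*(-16) + (1/6)*(-619)) = -132844 + (1/3 + 66*256 + 162*65536 - 8/3 - 619/6) = -132844 + (1/3 + 16896 + 10616832 - 8/3 - 619/6) = -132844 + 21267245/2 = 21001557/2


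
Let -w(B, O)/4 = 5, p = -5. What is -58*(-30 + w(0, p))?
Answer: 2900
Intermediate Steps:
w(B, O) = -20 (w(B, O) = -4*5 = -20)
-58*(-30 + w(0, p)) = -58*(-30 - 20) = -58*(-50) = 2900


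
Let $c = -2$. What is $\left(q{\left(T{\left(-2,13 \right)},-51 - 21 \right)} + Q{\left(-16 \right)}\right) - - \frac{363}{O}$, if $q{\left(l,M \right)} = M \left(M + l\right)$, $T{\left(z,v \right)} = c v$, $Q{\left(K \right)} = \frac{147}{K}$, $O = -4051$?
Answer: $\frac{456740391}{64816} \approx 7046.7$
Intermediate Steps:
$T{\left(z,v \right)} = - 2 v$
$\left(q{\left(T{\left(-2,13 \right)},-51 - 21 \right)} + Q{\left(-16 \right)}\right) - - \frac{363}{O} = \left(\left(-51 - 21\right) \left(\left(-51 - 21\right) - 26\right) + \frac{147}{-16}\right) - - \frac{363}{-4051} = \left(\left(-51 - 21\right) \left(\left(-51 - 21\right) - 26\right) + 147 \left(- \frac{1}{16}\right)\right) - \left(-363\right) \left(- \frac{1}{4051}\right) = \left(- 72 \left(-72 - 26\right) - \frac{147}{16}\right) - \frac{363}{4051} = \left(\left(-72\right) \left(-98\right) - \frac{147}{16}\right) - \frac{363}{4051} = \left(7056 - \frac{147}{16}\right) - \frac{363}{4051} = \frac{112749}{16} - \frac{363}{4051} = \frac{456740391}{64816}$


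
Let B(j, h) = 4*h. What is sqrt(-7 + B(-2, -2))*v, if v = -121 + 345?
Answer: 224*I*sqrt(15) ≈ 867.55*I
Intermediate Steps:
v = 224
sqrt(-7 + B(-2, -2))*v = sqrt(-7 + 4*(-2))*224 = sqrt(-7 - 8)*224 = sqrt(-15)*224 = (I*sqrt(15))*224 = 224*I*sqrt(15)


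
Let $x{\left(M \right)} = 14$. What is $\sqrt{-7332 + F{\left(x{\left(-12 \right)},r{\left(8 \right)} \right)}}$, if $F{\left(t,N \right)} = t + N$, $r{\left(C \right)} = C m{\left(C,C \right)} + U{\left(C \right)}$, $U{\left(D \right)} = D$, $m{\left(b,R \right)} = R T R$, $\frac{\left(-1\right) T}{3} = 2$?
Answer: $i \sqrt{10382} \approx 101.89 i$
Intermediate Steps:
$T = -6$ ($T = \left(-3\right) 2 = -6$)
$m{\left(b,R \right)} = - 6 R^{2}$ ($m{\left(b,R \right)} = R \left(-6\right) R = - 6 R R = - 6 R^{2}$)
$r{\left(C \right)} = C - 6 C^{3}$ ($r{\left(C \right)} = C \left(- 6 C^{2}\right) + C = - 6 C^{3} + C = C - 6 C^{3}$)
$F{\left(t,N \right)} = N + t$
$\sqrt{-7332 + F{\left(x{\left(-12 \right)},r{\left(8 \right)} \right)}} = \sqrt{-7332 + \left(\left(8 - 6 \cdot 8^{3}\right) + 14\right)} = \sqrt{-7332 + \left(\left(8 - 3072\right) + 14\right)} = \sqrt{-7332 + \left(-3064 + 14\right)} = \sqrt{-7332 - 3050} = \sqrt{-10382} = i \sqrt{10382}$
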